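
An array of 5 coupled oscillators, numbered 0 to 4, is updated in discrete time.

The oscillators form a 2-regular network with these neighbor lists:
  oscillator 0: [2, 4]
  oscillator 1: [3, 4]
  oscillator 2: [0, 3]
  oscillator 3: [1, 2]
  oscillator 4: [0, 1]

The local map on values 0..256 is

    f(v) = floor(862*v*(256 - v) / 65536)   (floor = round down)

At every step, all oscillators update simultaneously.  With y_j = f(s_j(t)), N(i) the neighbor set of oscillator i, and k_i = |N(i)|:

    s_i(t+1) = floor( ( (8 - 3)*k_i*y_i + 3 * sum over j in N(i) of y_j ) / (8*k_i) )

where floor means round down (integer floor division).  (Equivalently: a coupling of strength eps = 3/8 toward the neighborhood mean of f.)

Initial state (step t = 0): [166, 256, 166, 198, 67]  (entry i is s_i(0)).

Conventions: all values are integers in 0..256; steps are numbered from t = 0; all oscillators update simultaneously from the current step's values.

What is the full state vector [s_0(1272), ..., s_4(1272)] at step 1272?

Simulating step by step:
t=0: [166, 256, 166, 198, 67]
t=1: [190, 59, 187, 131, 140]
t=2: [174, 175, 176, 194, 192]
t=3: [181, 176, 180, 168, 170]
t=4: [180, 188, 181, 189, 188]
t=5: [176, 167, 175, 168, 170]
t=6: [186, 194, 187, 192, 191]
t=7: [169, 159, 167, 161, 163]
t=8: [194, 201, 195, 200, 198]
t=9: [156, 146, 154, 148, 151]
t=10: [205, 210, 206, 209, 208]
t=11: [135, 128, 134, 129, 131]
t=12: [214, 215, 214, 215, 214]
t=13: [118, 115, 117, 115, 117]
t=14: [213, 213, 213, 213, 213]
t=15: [120, 120, 120, 120, 120]
t=16: [214, 214, 214, 214, 214]
t=17: [118, 118, 118, 118, 118]
t=18: [214, 214, 214, 214, 214]

Answer: [214, 214, 214, 214, 214]
Key observation: The state at step 16, [214, 214, 214, 214, 214], reappears at step 18: the system is in a cycle of period 2 from step 16 on.  Therefore the state at step 1272 equals the state at step 16 + ((1272 - 16) mod 2) = 16, which is [214, 214, 214, 214, 214].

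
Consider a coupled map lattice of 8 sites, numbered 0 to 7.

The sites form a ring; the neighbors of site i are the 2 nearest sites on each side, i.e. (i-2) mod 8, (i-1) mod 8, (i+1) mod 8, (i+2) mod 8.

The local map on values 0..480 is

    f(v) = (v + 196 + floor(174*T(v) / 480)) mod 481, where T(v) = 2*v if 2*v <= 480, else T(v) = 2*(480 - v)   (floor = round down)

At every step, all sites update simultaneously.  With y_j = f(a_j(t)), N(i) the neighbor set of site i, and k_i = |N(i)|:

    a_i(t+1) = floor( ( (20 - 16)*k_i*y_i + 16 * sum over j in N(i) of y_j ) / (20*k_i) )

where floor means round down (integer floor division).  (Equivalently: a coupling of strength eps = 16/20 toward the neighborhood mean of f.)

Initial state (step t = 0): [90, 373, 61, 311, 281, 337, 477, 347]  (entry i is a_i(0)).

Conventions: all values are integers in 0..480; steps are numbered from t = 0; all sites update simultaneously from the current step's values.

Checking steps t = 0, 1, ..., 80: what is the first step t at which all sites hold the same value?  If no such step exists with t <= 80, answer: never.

Simulating step by step:
t=0: [90, 373, 61, 311, 281, 337, 477, 347]  (not all equal)
t=1: [233, 224, 221, 181, 187, 159, 199, 204]  (not all equal)
t=2: [87, 81, 75, 146, 137, 131, 149, 162]  (not all equal)
t=3: [386, 385, 377, 392, 415, 445, 425, 406]  (not all equal)
t=4: [171, 169, 170, 173, 175, 177, 176, 175]  (not all equal)
t=5: [11, 10, 10, 12, 15, 16, 15, 13]  (not all equal)
t=6: [215, 214, 215, 217, 218, 219, 219, 217]  (not all equal)
t=7: [87, 86, 86, 88, 89, 90, 89, 88]  (not all equal)
t=8: [346, 345, 346, 347, 348, 348, 348, 347]  (not all equal)
t=9: [157, 157, 157, 157, 158, 158, 158, 157]  (not all equal)
t=10: [466, 466, 466, 466, 467, 467, 467, 466]  (not all equal)
t=11: [191, 191, 191, 191, 191, 191, 191, 191]  (all equal)

Answer: 11
Key observation: Synchronization is absorbing here: once all sites are equal they stay equal, and step 11 is the first all-equal step.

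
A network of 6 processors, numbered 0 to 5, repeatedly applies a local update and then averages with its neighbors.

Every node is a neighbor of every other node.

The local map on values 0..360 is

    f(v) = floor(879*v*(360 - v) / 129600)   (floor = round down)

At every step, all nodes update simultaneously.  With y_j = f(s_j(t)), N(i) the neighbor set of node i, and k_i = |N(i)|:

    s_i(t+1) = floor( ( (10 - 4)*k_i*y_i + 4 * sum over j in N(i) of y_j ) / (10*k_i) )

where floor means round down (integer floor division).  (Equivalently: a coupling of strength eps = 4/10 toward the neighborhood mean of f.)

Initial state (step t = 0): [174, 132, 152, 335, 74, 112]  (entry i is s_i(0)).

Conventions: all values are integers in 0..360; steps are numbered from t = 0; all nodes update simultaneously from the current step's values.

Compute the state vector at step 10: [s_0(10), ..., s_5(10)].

Answer: [212, 212, 212, 212, 212, 212]

Derivation:
t=0: [174, 132, 152, 335, 74, 112]
t=1: [195, 188, 193, 111, 156, 179]
t=2: [215, 215, 215, 199, 213, 215]
t=3: [211, 211, 211, 214, 212, 211]
t=4: [212, 212, 212, 211, 212, 212]
t=5: [212, 212, 212, 212, 212, 212]
t=6: [212, 212, 212, 212, 212, 212]
t=7: [212, 212, 212, 212, 212, 212]
t=8: [212, 212, 212, 212, 212, 212]
t=9: [212, 212, 212, 212, 212, 212]
t=10: [212, 212, 212, 212, 212, 212]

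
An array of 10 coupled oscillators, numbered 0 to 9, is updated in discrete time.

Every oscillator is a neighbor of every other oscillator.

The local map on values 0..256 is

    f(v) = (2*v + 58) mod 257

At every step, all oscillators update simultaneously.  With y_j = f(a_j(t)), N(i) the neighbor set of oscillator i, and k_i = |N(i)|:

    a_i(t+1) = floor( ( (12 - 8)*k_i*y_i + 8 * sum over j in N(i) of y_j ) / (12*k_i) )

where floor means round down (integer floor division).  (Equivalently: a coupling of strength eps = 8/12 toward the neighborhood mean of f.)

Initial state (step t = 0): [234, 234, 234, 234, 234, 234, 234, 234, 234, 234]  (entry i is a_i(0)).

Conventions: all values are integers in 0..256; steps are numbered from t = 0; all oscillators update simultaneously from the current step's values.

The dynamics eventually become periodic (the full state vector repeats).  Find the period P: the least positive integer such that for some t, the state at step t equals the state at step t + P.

Answer: 16
Key observation: The state at step 0, [234, 234, 234, 234, 234, 234, 234, 234, 234, 234], reappears at step 16 — and no state repeats earlier — so the cycle the system enters has period 16.

Derivation:
t=0: [234, 234, 234, 234, 234, 234, 234, 234, 234, 234]
t=1: [12, 12, 12, 12, 12, 12, 12, 12, 12, 12]
t=2: [82, 82, 82, 82, 82, 82, 82, 82, 82, 82]
t=3: [222, 222, 222, 222, 222, 222, 222, 222, 222, 222]
t=4: [245, 245, 245, 245, 245, 245, 245, 245, 245, 245]
t=5: [34, 34, 34, 34, 34, 34, 34, 34, 34, 34]
t=6: [126, 126, 126, 126, 126, 126, 126, 126, 126, 126]
t=7: [53, 53, 53, 53, 53, 53, 53, 53, 53, 53]
t=8: [164, 164, 164, 164, 164, 164, 164, 164, 164, 164]
t=9: [129, 129, 129, 129, 129, 129, 129, 129, 129, 129]
t=10: [59, 59, 59, 59, 59, 59, 59, 59, 59, 59]
t=11: [176, 176, 176, 176, 176, 176, 176, 176, 176, 176]
t=12: [153, 153, 153, 153, 153, 153, 153, 153, 153, 153]
t=13: [107, 107, 107, 107, 107, 107, 107, 107, 107, 107]
t=14: [15, 15, 15, 15, 15, 15, 15, 15, 15, 15]
t=15: [88, 88, 88, 88, 88, 88, 88, 88, 88, 88]
t=16: [234, 234, 234, 234, 234, 234, 234, 234, 234, 234]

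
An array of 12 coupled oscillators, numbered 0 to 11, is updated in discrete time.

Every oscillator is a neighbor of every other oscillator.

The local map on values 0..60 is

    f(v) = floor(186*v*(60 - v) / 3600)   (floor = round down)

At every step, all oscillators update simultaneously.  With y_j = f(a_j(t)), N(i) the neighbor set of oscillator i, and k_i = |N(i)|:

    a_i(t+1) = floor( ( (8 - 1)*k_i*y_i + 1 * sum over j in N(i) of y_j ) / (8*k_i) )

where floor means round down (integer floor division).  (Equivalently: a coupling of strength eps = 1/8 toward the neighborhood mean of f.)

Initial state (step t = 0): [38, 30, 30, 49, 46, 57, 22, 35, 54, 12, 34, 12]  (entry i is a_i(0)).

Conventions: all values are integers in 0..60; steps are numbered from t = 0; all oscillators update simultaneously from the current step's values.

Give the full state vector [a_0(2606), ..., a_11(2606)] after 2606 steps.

Simulating step by step:
t=0: [38, 30, 30, 49, 46, 57, 22, 35, 54, 12, 34, 12]
t=1: [41, 44, 44, 27, 33, 11, 41, 43, 18, 29, 43, 29]
t=2: [39, 36, 36, 45, 45, 28, 39, 37, 39, 45, 37, 45]
t=3: [41, 43, 43, 34, 34, 45, 41, 42, 41, 34, 42, 34]
t=4: [40, 37, 37, 44, 44, 34, 40, 39, 40, 44, 39, 44]
t=5: [40, 42, 42, 36, 36, 44, 40, 41, 40, 36, 41, 36]
t=6: [41, 39, 39, 43, 43, 36, 41, 40, 41, 43, 40, 43]
t=7: [39, 41, 41, 37, 37, 43, 39, 40, 39, 37, 40, 37]
t=8: [41, 40, 40, 42, 42, 37, 41, 41, 41, 42, 41, 42]
t=9: [40, 40, 40, 39, 39, 42, 40, 40, 40, 39, 40, 39]
t=10: [41, 41, 41, 41, 41, 39, 41, 41, 41, 41, 41, 41]
t=11: [40, 40, 40, 40, 40, 41, 40, 40, 40, 40, 40, 40]
t=12: [40, 40, 40, 40, 40, 40, 40, 40, 40, 40, 40, 40]
t=13: [41, 41, 41, 41, 41, 41, 41, 41, 41, 41, 41, 41]
t=14: [40, 40, 40, 40, 40, 40, 40, 40, 40, 40, 40, 40]

Answer: [40, 40, 40, 40, 40, 40, 40, 40, 40, 40, 40, 40]
Key observation: The state at step 12, [40, 40, 40, 40, 40, 40, 40, 40, 40, 40, 40, 40], reappears at step 14: the system is in a cycle of period 2 from step 12 on.  Therefore the state at step 2606 equals the state at step 12 + ((2606 - 12) mod 2) = 12, which is [40, 40, 40, 40, 40, 40, 40, 40, 40, 40, 40, 40].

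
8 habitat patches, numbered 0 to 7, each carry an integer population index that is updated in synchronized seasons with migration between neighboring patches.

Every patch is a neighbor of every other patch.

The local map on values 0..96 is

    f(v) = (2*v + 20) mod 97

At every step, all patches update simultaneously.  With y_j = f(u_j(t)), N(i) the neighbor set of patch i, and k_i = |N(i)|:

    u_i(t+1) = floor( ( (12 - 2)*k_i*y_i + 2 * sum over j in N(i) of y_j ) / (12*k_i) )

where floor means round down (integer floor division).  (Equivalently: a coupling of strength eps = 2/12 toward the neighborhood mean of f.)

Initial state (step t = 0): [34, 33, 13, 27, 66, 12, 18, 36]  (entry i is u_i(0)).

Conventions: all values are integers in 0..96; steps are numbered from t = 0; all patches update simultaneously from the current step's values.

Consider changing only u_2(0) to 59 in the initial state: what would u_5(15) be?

Answer: u_5(15) = 29
Key observation: This trace re-runs the system from the modified initial state.

Derivation:
t=0: [34, 33, 59, 27, 66, 12, 18, 36]
t=1: [84, 82, 45, 72, 57, 48, 58, 87]
t=2: [82, 78, 18, 62, 38, 23, 39, 8]
t=3: [81, 75, 56, 49, 88, 64, 11, 40]
t=4: [76, 66, 35, 24, 9, 48, 41, 9]
t=5: [69, 53, 82, 64, 40, 24, 13, 40]
t=6: [57, 31, 78, 49, 10, 63, 45, 10]
t=7: [38, 74, 72, 25, 40, 48, 19, 40]
t=8: [86, 66, 63, 65, 11, 24, 56, 11]
t=9: [87, 54, 50, 53, 44, 65, 38, 44]
t=10: [6, 31, 24, 29, 14, 48, 83, 14]
t=11: [36, 77, 66, 74, 49, 26, 83, 49]
t=12: [86, 74, 56, 69, 28, 70, 83, 28]
t=13: [90, 70, 41, 62, 75, 64, 85, 75]
t=14: [14, 60, 13, 47, 68, 51, 85, 68]
t=15: [48, 44, 46, 23, 57, 29, 84, 57]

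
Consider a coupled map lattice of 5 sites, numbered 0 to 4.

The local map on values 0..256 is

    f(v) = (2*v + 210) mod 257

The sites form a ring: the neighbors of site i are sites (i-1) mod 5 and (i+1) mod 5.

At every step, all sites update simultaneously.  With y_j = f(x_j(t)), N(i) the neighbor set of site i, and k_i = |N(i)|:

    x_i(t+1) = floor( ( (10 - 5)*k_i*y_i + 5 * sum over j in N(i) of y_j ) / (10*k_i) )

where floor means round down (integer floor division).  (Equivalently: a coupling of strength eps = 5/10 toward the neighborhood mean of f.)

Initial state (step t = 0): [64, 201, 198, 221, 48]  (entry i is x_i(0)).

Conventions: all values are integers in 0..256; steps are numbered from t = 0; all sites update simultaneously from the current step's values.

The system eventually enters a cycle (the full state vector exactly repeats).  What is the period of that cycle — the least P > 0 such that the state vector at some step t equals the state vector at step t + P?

Simulating step by step:
t=0: [64, 201, 198, 221, 48]
t=1: [77, 92, 105, 104, 79]
t=2: [115, 136, 156, 149, 122]
t=3: [197, 160, 123, 176, 207]
t=4: [76, 80, 115, 101, 89]
t=5: [113, 128, 158, 156, 130]
t=6: [195, 152, 60, 60, 153]
t=7: [43, 39, 54, 55, 40]
t=8: [35, 40, 54, 55, 42]
t=9: [29, 37, 54, 56, 40]
t=10: [20, 31, 53, 56, 35]
t=11: [134, 84, 49, 53, 90]
t=12: [174, 128, 70, 75, 136]
t=13: [130, 138, 124, 131, 149]
t=14: [226, 218, 211, 220, 232]
t=15: [147, 132, 126, 137, 151]
t=16: [241, 221, 213, 228, 246]
t=17: [170, 144, 133, 153, 176]
t=18: [90, 184, 170, 67, 33]
t=19: [87, 74, 55, 57, 64]
t=20: [109, 98, 73, 69, 89]
t=21: [155, 142, 109, 103, 131]
t=22: [116, 162, 184, 176, 148]
t=23: [159, 72, 49, 102, 182]
t=24: [46, 64, 89, 106, 72]
t=25: [67, 84, 127, 139, 101]
t=26: [112, 134, 191, 206, 157]
t=27: [146, 174, 121, 76, 76]
t=28: [159, 132, 134, 127, 140]
t=29: [119, 167, 216, 217, 171]
t=30: [112, 94, 104, 106, 99]
t=31: [161, 155, 157, 160, 161]
t=32: [15, 10, 10, 15, 17]
t=33: [238, 232, 232, 238, 242]
t=34: [171, 163, 163, 171, 176]
t=35: [36, 26, 26, 36, 43]
t=36: [23, 10, 10, 23, 32]
t=37: [189, 236, 236, 189, 136]
t=38: [135, 144, 144, 135, 149]
t=39: [234, 236, 236, 234, 237]
t=40: [166, 167, 167, 166, 167]
t=41: [29, 29, 29, 29, 29]
t=42: [11, 11, 11, 11, 11]
t=43: [232, 232, 232, 232, 232]
t=44: [160, 160, 160, 160, 160]
t=45: [16, 16, 16, 16, 16]
t=46: [242, 242, 242, 242, 242]
t=47: [180, 180, 180, 180, 180]
t=48: [56, 56, 56, 56, 56]
t=49: [65, 65, 65, 65, 65]
t=50: [83, 83, 83, 83, 83]
t=51: [119, 119, 119, 119, 119]
t=52: [191, 191, 191, 191, 191]
t=53: [78, 78, 78, 78, 78]
t=54: [109, 109, 109, 109, 109]
t=55: [171, 171, 171, 171, 171]
t=56: [38, 38, 38, 38, 38]
t=57: [29, 29, 29, 29, 29]

Answer: 16
Key observation: The state at step 41, [29, 29, 29, 29, 29], reappears at step 57 — and no state repeats earlier — so the cycle the system enters has period 16.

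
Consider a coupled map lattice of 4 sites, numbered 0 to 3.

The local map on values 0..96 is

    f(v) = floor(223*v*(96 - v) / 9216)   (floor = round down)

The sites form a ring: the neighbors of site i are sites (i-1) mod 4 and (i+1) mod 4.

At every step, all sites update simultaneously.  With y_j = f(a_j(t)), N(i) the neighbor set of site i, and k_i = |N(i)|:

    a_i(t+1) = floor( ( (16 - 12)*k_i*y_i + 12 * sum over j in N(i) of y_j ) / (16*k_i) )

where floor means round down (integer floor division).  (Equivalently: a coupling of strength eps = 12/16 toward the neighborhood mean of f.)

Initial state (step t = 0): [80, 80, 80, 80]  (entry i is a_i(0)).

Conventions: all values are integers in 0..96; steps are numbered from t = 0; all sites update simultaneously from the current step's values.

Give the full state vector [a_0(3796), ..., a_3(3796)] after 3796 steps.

Answer: [54, 54, 54, 54]
Key observation: The state at step 4, [54, 54, 54, 54], reappears at step 5: the system is in a cycle of period 1 from step 4 on.  Therefore the state at step 3796 equals the state at step 4 + ((3796 - 4) mod 1) = 4, which is [54, 54, 54, 54].

Derivation:
t=0: [80, 80, 80, 80]
t=1: [30, 30, 30, 30]
t=2: [47, 47, 47, 47]
t=3: [55, 55, 55, 55]
t=4: [54, 54, 54, 54]
t=5: [54, 54, 54, 54]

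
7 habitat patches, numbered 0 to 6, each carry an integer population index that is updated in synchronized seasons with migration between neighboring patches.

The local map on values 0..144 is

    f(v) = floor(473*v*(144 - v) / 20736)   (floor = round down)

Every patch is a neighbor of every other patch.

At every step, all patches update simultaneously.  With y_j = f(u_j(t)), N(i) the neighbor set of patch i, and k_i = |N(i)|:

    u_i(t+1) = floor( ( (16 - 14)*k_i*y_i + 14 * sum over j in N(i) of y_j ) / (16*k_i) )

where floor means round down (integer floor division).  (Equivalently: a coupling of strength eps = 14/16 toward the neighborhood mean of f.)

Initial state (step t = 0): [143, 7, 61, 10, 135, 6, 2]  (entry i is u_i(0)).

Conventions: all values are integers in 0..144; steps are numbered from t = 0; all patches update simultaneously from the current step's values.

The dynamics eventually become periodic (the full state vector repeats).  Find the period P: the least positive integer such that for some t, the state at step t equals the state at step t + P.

Answer: 2
Key observation: The state at step 5, [118, 118, 118, 118, 118, 118, 118], reappears at step 7 — and no state repeats earlier — so the cycle the system enters has period 2.

Derivation:
t=0: [143, 7, 61, 10, 135, 6, 2]
t=1: [32, 31, 29, 31, 31, 31, 31]
t=2: [78, 78, 78, 78, 78, 78, 78]
t=3: [117, 117, 117, 117, 117, 117, 117]
t=4: [72, 72, 72, 72, 72, 72, 72]
t=5: [118, 118, 118, 118, 118, 118, 118]
t=6: [69, 69, 69, 69, 69, 69, 69]
t=7: [118, 118, 118, 118, 118, 118, 118]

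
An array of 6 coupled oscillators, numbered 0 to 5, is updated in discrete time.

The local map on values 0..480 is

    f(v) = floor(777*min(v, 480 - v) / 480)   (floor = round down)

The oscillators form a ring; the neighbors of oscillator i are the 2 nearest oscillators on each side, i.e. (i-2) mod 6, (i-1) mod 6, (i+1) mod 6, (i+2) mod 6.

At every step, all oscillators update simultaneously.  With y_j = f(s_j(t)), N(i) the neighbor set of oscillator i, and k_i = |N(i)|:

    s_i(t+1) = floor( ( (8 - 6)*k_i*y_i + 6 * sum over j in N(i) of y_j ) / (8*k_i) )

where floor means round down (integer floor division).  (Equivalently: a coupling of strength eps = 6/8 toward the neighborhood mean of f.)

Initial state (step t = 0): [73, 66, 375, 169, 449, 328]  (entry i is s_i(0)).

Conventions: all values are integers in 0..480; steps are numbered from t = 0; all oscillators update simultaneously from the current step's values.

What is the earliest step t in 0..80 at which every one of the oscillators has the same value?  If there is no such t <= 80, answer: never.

Simulating step by step:
t=0: [73, 66, 375, 169, 449, 328]  (not all equal)
t=1: [136, 177, 144, 175, 163, 164]  (not all equal)
t=2: [251, 259, 255, 267, 253, 263]  (not all equal)
t=3: [362, 357, 360, 355, 359, 357]  (not all equal)
t=4: [195, 197, 196, 198, 196, 197]  (not all equal)
t=5: [316, 317, 317, 318, 317, 317]  (not all equal)
t=6: [263, 263, 263, 262, 263, 263]  (not all equal)
t=7: [351, 351, 351, 351, 351, 351]  (all equal)

Answer: 7
Key observation: Synchronization is absorbing here: once all oscillators are equal they stay equal, and step 7 is the first all-equal step.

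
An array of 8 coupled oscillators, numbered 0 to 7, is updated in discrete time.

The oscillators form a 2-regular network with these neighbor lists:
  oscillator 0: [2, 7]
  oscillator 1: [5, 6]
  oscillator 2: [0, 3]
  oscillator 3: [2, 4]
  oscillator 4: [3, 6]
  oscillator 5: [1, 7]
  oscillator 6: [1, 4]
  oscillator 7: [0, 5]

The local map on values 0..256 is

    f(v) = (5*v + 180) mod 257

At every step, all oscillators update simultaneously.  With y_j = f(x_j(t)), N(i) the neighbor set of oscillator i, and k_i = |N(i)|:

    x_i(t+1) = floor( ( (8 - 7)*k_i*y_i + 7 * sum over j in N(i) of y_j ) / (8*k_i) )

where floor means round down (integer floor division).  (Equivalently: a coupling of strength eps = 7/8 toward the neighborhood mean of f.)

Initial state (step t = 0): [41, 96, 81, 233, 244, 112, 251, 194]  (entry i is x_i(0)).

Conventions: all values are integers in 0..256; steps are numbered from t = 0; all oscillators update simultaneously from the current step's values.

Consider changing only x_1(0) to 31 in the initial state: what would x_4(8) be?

Simulating step by step:
t=0: [41, 31, 81, 233, 244, 112, 251, 194]
t=1: [100, 174, 91, 88, 106, 115, 103, 170]
t=2: [74, 187, 134, 151, 150, 40, 118, 178]
t=3: [57, 176, 97, 124, 203, 71, 139, 74]
t=4: [107, 58, 122, 142, 79, 32, 100, 104]
t=5: [114, 135, 142, 49, 132, 184, 140, 147]
t=6: [144, 89, 191, 103, 129, 108, 80, 152]
t=7: [136, 132, 149, 93, 114, 148, 80, 167]
t=8: [185, 102, 115, 187, 115, 155, 141, 134]

Answer: x_4(8) = 115
Key observation: This trace re-runs the system from the modified initial state.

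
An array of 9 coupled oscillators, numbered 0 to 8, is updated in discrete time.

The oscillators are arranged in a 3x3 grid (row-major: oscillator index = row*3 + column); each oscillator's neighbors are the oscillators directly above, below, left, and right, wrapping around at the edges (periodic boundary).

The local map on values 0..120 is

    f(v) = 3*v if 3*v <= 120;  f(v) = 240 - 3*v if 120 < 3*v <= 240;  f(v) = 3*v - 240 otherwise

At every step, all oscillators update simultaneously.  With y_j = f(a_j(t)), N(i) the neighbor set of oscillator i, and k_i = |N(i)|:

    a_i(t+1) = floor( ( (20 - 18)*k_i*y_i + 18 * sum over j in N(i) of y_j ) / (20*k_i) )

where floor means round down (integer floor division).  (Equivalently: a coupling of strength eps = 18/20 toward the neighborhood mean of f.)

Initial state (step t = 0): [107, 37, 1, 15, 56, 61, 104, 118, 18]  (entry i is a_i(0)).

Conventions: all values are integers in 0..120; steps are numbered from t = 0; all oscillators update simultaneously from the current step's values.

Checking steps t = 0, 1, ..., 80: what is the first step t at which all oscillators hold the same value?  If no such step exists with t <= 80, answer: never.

Answer: never
Key observation: The state at step 29 reappears at step 31 — the system is in a cycle of period 2 from step 29 on.  No step 0..31 is synchronized, and the cycle repeats forever, so no step up to 80 (or ever) has all oscillators equal.

Derivation:
t=0: [107, 37, 1, 15, 56, 61, 104, 118, 18]  (not all equal)
t=1: [60, 71, 68, 67, 80, 44, 73, 80, 60]  (not all equal)
t=2: [33, 24, 60, 46, 39, 41, 37, 24, 43]  (not all equal)
t=3: [87, 85, 95, 110, 93, 99, 97, 99, 92]  (not all equal)
t=4: [47, 37, 33, 46, 53, 52, 51, 37, 50]  (not all equal)
t=5: [99, 98, 96, 89, 99, 92, 99, 94, 94]  (not all equal)
t=6: [47, 51, 47, 49, 41, 42, 43, 51, 45]  (not all equal)
t=7: [97, 99, 101, 108, 97, 104, 97, 103, 102]  (not all equal)
t=8: [62, 58, 61, 59, 68, 66, 65, 57, 63]  (not all equal)
t=9: [57, 55, 53, 46, 57, 50, 57, 51, 53]  (not all equal)
t=10: [80, 76, 78, 77, 86, 83, 83, 74, 81]  (not all equal)
t=11: [8, 10, 6, 9, 12, 9, 7, 11, 9]  (not all equal)
t=12: [24, 27, 26, 27, 29, 27, 27, 28, 24]  (not all equal)
t=13: [79, 80, 76, 80, 82, 79, 77, 80, 80]  (not all equal)
t=14: [5, 4, 2, 4, 1, 4, 1, 3, 5]  (not all equal)
t=15: [8, 8, 12, 8, 10, 9, 11, 8, 8]  (not all equal)
t=16: [28, 28, 25, 28, 25, 28, 24, 27, 29]  (not all equal)
t=17: [79, 79, 83, 79, 82, 80, 82, 79, 78]  (not all equal)
t=18: [5, 5, 3, 3, 2, 5, 3, 5, 4]  (not all equal)
t=19: [10, 11, 13, 11, 12, 9, 12, 10, 12]  (not all equal)
t=20: [34, 33, 32, 32, 31, 35, 32, 34, 33]  (not all equal)
t=21: [97, 98, 100, 98, 99, 96, 99, 97, 99]  (not all equal)
t=22: [55, 54, 53, 53, 52, 56, 53, 55, 54]  (not all equal)
t=23: [79, 78, 76, 78, 77, 80, 77, 79, 77]  (not all equal)
t=24: [7, 6, 5, 5, 4, 8, 5, 7, 6]  (not all equal)
t=25: [16, 17, 19, 17, 18, 15, 18, 16, 18]  (not all equal)
t=26: [52, 51, 50, 50, 49, 53, 50, 52, 51]  (not all equal)
t=27: [88, 87, 85, 87, 86, 89, 86, 88, 86]  (not all equal)
t=28: [19, 20, 21, 21, 22, 18, 21, 19, 20]  (not all equal)
t=29: [61, 60, 58, 60, 59, 62, 59, 61, 59]  (not all equal)
t=30: [61, 60, 59, 59, 58, 62, 59, 61, 60]  (not all equal)
t=31: [61, 60, 58, 60, 59, 62, 59, 61, 59]  (not all equal)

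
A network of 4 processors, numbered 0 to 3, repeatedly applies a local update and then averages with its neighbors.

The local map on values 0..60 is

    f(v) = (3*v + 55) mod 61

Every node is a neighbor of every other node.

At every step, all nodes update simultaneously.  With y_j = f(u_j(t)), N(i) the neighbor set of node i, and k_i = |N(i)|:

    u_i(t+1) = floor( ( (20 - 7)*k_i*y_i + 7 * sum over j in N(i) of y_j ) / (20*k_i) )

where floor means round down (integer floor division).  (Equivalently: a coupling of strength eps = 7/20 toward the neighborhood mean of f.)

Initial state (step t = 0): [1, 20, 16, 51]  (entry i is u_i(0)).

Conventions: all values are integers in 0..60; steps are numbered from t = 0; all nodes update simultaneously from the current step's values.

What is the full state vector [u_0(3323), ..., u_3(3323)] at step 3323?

Answer: [37, 37, 37, 37]
Key observation: The state at step 24, [44, 44, 44, 44], reappears at step 34: the system is in a cycle of period 10 from step 24 on.  Therefore the state at step 3323 equals the state at step 24 + ((3323 - 24) mod 10) = 33, which is [37, 37, 37, 37].

Derivation:
t=0: [1, 20, 16, 51]
t=1: [51, 49, 43, 34]
t=2: [22, 19, 9, 28]
t=3: [49, 44, 28, 26]
t=4: [16, 8, 15, 11]
t=5: [37, 24, 35, 29]
t=6: [35, 15, 32, 23]
t=7: [32, 33, 28, 13]
t=8: [28, 30, 22, 30]
t=9: [23, 26, 46, 26]
t=10: [5, 9, 9, 9]
t=11: [13, 19, 19, 19]
t=12: [39, 48, 48, 48]
t=13: [38, 19, 19, 19]
t=14: [48, 50, 50, 50]
t=15: [18, 21, 21, 21]
t=16: [51, 55, 55, 55]
t=17: [29, 35, 35, 35]
t=18: [26, 35, 35, 35]
t=19: [20, 34, 34, 34]
t=20: [47, 37, 37, 37]
t=21: [23, 40, 40, 40]
t=22: [19, 47, 47, 47]
t=23: [37, 17, 17, 17]
t=24: [44, 44, 44, 44]
t=25: [4, 4, 4, 4]
t=26: [6, 6, 6, 6]
t=27: [12, 12, 12, 12]
t=28: [30, 30, 30, 30]
t=29: [23, 23, 23, 23]
t=30: [2, 2, 2, 2]
t=31: [0, 0, 0, 0]
t=32: [55, 55, 55, 55]
t=33: [37, 37, 37, 37]
t=34: [44, 44, 44, 44]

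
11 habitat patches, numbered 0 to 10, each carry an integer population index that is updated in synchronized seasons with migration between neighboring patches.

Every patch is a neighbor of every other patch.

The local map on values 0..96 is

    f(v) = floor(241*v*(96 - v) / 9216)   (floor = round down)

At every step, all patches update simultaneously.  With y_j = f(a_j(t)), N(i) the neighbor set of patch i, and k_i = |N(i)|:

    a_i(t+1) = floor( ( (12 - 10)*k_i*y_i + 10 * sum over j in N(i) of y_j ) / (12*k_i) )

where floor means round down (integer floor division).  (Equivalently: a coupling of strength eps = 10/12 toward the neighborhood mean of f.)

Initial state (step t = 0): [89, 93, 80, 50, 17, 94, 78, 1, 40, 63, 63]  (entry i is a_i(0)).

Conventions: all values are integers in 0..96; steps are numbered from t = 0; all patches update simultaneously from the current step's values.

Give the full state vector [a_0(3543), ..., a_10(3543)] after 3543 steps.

Answer: [58, 58, 58, 58, 58, 58, 58, 58, 58, 58, 58]
Key observation: The state at step 4, [57, 57, 57, 57, 57, 57, 57, 57, 57, 57, 57], reappears at step 6: the system is in a cycle of period 2 from step 4 on.  Therefore the state at step 3543 equals the state at step 4 + ((3543 - 4) mod 2) = 5, which is [58, 58, 58, 58, 58, 58, 58, 58, 58, 58, 58].

Derivation:
t=0: [89, 93, 80, 50, 17, 94, 78, 1, 40, 63, 63]
t=1: [31, 30, 32, 34, 32, 30, 32, 30, 34, 34, 34]
t=2: [53, 52, 53, 53, 53, 52, 53, 52, 53, 53, 53]
t=3: [59, 59, 59, 59, 59, 59, 59, 59, 59, 59, 59]
t=4: [57, 57, 57, 57, 57, 57, 57, 57, 57, 57, 57]
t=5: [58, 58, 58, 58, 58, 58, 58, 58, 58, 58, 58]
t=6: [57, 57, 57, 57, 57, 57, 57, 57, 57, 57, 57]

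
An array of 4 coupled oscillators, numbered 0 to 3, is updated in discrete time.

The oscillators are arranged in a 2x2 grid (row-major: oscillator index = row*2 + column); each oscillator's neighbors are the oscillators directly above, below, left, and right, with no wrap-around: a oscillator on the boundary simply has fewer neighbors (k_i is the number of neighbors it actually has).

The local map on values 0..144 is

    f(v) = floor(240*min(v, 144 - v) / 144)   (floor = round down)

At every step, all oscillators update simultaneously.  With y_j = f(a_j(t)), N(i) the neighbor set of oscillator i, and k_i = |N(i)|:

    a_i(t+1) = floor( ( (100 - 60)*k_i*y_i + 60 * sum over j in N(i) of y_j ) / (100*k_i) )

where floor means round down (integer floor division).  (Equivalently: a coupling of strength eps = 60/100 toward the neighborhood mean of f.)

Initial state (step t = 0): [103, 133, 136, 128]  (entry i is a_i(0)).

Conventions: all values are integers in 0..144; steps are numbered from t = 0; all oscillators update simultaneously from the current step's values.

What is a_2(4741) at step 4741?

Answer: a_2(4741) = 71
Key observation: The state at step 16, [71, 71, 71, 71], reappears at step 19: the system is in a cycle of period 3 from step 16 on.  Therefore the state at step 4741 equals the state at step 16 + ((4741 - 16) mod 3) = 16, which is [71, 71, 71, 71].

Derivation:
t=0: [103, 133, 136, 128]
t=1: [36, 35, 33, 19]
t=2: [57, 50, 49, 46]
t=3: [87, 84, 83, 79]
t=4: [98, 100, 101, 103]
t=5: [73, 72, 71, 70]
t=6: [118, 118, 117, 117]
t=7: [43, 43, 44, 44]
t=8: [71, 71, 72, 72]
t=9: [118, 118, 119, 119]
t=10: [42, 42, 41, 41]
t=11: [69, 69, 68, 68]
t=12: [114, 114, 113, 113]
t=13: [50, 50, 50, 50]
t=14: [83, 83, 83, 83]
t=15: [101, 101, 101, 101]
t=16: [71, 71, 71, 71]
t=17: [118, 118, 118, 118]
t=18: [43, 43, 43, 43]
t=19: [71, 71, 71, 71]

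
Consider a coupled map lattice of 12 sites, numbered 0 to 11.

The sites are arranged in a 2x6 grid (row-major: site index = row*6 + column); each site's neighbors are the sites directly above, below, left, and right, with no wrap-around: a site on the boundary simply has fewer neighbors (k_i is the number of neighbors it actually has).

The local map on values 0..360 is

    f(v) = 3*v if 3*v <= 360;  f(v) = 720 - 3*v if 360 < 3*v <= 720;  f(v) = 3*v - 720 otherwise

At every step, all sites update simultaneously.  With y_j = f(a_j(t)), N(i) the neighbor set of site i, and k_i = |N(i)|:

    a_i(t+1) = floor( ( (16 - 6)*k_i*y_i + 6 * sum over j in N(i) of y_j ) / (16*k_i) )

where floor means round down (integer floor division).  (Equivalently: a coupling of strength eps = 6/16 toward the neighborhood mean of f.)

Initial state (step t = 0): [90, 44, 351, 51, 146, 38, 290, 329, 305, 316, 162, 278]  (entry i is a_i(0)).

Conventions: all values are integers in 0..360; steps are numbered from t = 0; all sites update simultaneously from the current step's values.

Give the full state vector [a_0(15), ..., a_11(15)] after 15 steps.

Answer: [142, 152, 240, 233, 136, 90, 181, 202, 263, 183, 194, 223]

Derivation:
t=0: [90, 44, 351, 51, 146, 38, 290, 329, 305, 316, 162, 278]
t=1: [221, 191, 268, 201, 238, 145, 194, 226, 225, 215, 224, 136]
t=2: [89, 114, 91, 93, 60, 237, 104, 67, 53, 73, 79, 257]
t=3: [289, 306, 268, 258, 178, 48, 282, 227, 186, 221, 204, 78]
t=4: [152, 157, 104, 74, 154, 168, 113, 85, 123, 76, 127, 193]
t=5: [275, 259, 297, 238, 258, 209, 309, 276, 318, 256, 290, 192]
t=6: [115, 83, 144, 37, 64, 95, 169, 129, 187, 78, 124, 135]
t=7: [302, 276, 244, 158, 213, 273, 260, 285, 206, 223, 310, 315]
t=8: [147, 109, 64, 171, 120, 119, 97, 118, 88, 101, 175, 198]
t=9: [290, 307, 219, 236, 319, 314, 300, 331, 271, 272, 220, 182]
t=10: [165, 186, 77, 57, 184, 215, 191, 229, 112, 80, 100, 161]
t=11: [198, 162, 228, 186, 173, 122, 140, 101, 273, 250, 268, 218]
t=12: [178, 204, 84, 134, 200, 271, 267, 268, 108, 61, 89, 123]
t=13: [151, 132, 251, 268, 159, 146, 101, 116, 267, 228, 248, 286]
t=14: [284, 283, 81, 91, 200, 247, 304, 306, 102, 46, 67, 143]
t=15: [142, 152, 240, 233, 136, 90, 181, 202, 263, 183, 194, 223]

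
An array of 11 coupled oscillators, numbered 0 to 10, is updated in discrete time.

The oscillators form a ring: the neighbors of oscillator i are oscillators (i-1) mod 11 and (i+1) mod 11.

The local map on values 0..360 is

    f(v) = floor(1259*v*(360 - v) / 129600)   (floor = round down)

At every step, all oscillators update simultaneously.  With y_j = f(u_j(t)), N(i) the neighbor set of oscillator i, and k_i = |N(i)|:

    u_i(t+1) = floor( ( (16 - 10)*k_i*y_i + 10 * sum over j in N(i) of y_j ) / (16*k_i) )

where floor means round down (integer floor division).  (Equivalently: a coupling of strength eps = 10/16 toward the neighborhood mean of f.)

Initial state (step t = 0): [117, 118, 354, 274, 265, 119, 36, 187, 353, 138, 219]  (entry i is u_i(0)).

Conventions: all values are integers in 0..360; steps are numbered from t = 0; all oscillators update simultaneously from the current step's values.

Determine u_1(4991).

Simulating step by step:
t=0: [117, 118, 354, 274, 265, 119, 36, 187, 353, 138, 219]
t=1: [283, 196, 165, 168, 249, 215, 227, 160, 199, 212, 291]
t=2: [237, 280, 312, 298, 292, 288, 301, 305, 308, 272, 234]
t=3: [263, 215, 178, 172, 190, 189, 177, 162, 181, 224, 268]
t=4: [261, 288, 310, 313, 313, 313, 312, 312, 307, 283, 259]
t=5: [236, 200, 163, 144, 142, 142, 144, 149, 170, 207, 239]
t=6: [290, 302, 307, 304, 300, 300, 302, 306, 308, 300, 289]
t=7: [189, 174, 163, 165, 171, 172, 168, 161, 162, 175, 190]
t=8: [313, 312, 312, 312, 313, 313, 312, 311, 311, 312, 313]
t=9: [142, 144, 145, 144, 142, 142, 145, 147, 147, 145, 142]
t=10: [300, 301, 302, 301, 300, 300, 302, 303, 303, 302, 300]
t=11: [173, 172, 171, 172, 173, 172, 170, 167, 167, 170, 172]
t=12: [314, 313, 313, 313, 314, 313, 313, 313, 313, 313, 313]
t=13: [141, 141, 142, 141, 141, 141, 142, 142, 142, 142, 141]
t=14: [299, 299, 299, 299, 299, 299, 299, 300, 300, 299, 299]
t=15: [177, 177, 177, 177, 177, 177, 176, 174, 174, 176, 177]
t=16: [314, 314, 314, 314, 314, 314, 314, 314, 314, 314, 314]
t=17: [140, 140, 140, 140, 140, 140, 140, 140, 140, 140, 140]
t=18: [299, 299, 299, 299, 299, 299, 299, 299, 299, 299, 299]
t=19: [177, 177, 177, 177, 177, 177, 177, 177, 177, 177, 177]
t=20: [314, 314, 314, 314, 314, 314, 314, 314, 314, 314, 314]

Answer: u_1(4991) = 177
Key observation: The state at step 16, [314, 314, 314, 314, 314, 314, 314, 314, 314, 314, 314], reappears at step 20: the system is in a cycle of period 4 from step 16 on.  Therefore the state at step 4991 equals the state at step 16 + ((4991 - 16) mod 4) = 19, which is [177, 177, 177, 177, 177, 177, 177, 177, 177, 177, 177].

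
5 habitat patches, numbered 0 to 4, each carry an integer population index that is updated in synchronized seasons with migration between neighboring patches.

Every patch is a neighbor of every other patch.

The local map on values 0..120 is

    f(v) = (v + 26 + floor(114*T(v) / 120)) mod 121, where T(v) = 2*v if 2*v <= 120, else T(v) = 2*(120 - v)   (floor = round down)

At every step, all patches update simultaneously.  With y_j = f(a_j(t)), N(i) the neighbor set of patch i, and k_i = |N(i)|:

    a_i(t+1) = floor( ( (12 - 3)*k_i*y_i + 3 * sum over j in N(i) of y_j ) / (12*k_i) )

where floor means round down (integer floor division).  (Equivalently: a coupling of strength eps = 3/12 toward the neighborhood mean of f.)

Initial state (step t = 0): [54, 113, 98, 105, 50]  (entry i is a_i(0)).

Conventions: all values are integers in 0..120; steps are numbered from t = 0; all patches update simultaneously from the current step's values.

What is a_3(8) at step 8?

Answer: a_3(8) = 64

Derivation:
t=0: [54, 113, 98, 105, 50]
t=1: [55, 35, 44, 40, 48]
t=2: [54, 14, 32, 24, 40]
t=3: [64, 67, 103, 87, 37]
t=4: [67, 65, 43, 52, 24]
t=5: [69, 71, 40, 58, 85]
t=6: [66, 65, 32, 68, 56]
t=7: [75, 76, 106, 74, 71]
t=8: [63, 62, 44, 64, 66]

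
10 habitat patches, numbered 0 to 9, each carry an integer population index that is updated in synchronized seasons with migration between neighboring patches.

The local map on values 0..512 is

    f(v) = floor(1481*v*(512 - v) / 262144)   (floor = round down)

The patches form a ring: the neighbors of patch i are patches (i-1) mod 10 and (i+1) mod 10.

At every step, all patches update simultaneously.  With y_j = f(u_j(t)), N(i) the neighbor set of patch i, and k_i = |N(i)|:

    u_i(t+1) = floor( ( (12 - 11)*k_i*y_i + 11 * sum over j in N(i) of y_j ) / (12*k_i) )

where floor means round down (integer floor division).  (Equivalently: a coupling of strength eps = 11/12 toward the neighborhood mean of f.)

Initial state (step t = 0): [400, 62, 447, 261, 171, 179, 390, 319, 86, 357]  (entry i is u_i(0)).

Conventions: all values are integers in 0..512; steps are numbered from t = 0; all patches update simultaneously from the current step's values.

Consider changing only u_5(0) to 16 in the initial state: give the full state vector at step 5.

Simulating step by step:
t=0: [400, 62, 447, 261, 171, 16, 390, 319, 86, 357]
t=1: [236, 204, 255, 256, 217, 277, 201, 246, 319, 236]
t=2: [361, 367, 362, 365, 367, 357, 366, 351, 366, 357]
t=3: [306, 305, 301, 303, 306, 301, 314, 302, 314, 304]
t=4: [356, 356, 356, 357, 357, 353, 357, 351, 356, 353]
t=5: [314, 313, 312, 312, 314, 312, 317, 313, 317, 313]

Answer: [314, 313, 312, 312, 314, 312, 317, 313, 317, 313]
Key observation: This trace re-runs the system from the modified initial state.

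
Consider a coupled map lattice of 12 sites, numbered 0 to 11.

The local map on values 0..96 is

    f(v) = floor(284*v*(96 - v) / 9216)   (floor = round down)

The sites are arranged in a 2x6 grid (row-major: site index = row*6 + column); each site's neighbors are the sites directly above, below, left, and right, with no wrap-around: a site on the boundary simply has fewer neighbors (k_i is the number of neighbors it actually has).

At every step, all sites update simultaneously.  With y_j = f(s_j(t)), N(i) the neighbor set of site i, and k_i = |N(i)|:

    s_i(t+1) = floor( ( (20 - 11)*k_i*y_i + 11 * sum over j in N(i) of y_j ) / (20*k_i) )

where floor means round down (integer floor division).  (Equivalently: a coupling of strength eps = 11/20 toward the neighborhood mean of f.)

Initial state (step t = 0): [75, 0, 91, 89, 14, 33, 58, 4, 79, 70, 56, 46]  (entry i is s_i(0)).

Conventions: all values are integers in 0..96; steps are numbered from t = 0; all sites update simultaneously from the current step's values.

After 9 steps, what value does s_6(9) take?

Answer: s_6(9) = 64

Derivation:
t=0: [75, 0, 91, 89, 14, 33, 58, 4, 79, 70, 56, 46]
t=1: [40, 13, 17, 27, 43, 57, 46, 24, 33, 48, 60, 68]
t=2: [59, 44, 46, 59, 66, 65, 65, 54, 59, 66, 66, 62]
t=3: [66, 69, 68, 65, 62, 62, 65, 67, 66, 63, 61, 62]
t=4: [60, 58, 59, 62, 63, 64, 60, 59, 60, 63, 64, 64]
t=5: [66, 66, 66, 64, 63, 63, 66, 66, 66, 64, 63, 63]
t=6: [61, 61, 61, 62, 63, 64, 61, 61, 61, 62, 63, 64]
t=7: [65, 65, 64, 64, 63, 63, 65, 65, 64, 64, 63, 63]
t=8: [62, 62, 62, 63, 63, 64, 62, 62, 62, 63, 63, 64]
t=9: [64, 64, 64, 64, 63, 63, 64, 64, 64, 64, 63, 63]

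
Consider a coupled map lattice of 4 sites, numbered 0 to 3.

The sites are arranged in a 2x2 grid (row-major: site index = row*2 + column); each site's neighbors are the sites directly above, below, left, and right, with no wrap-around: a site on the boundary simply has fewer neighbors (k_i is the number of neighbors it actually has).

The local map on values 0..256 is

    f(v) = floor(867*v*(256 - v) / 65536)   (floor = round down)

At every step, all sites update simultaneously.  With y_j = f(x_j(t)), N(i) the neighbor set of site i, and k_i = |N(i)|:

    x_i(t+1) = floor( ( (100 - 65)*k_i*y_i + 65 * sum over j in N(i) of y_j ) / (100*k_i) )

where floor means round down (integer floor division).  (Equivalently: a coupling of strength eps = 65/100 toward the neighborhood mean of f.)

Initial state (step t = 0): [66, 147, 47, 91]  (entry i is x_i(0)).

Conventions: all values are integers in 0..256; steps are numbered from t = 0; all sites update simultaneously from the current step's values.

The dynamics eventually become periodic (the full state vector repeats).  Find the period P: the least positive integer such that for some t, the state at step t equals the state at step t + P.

Answer: 4
Key observation: The state at step 10, [215, 215, 215, 215], reappears at step 14 — and no state repeats earlier — so the cycle the system enters has period 4.

Derivation:
t=0: [66, 147, 47, 91]
t=1: [168, 191, 163, 179]
t=2: [186, 179, 192, 182]
t=3: [172, 177, 170, 174]
t=4: [189, 187, 190, 188]
t=5: [167, 168, 166, 168]
t=6: [196, 195, 196, 195]
t=7: [155, 156, 155, 156]
t=8: [206, 206, 206, 206]
t=9: [136, 136, 136, 136]
t=10: [215, 215, 215, 215]
t=11: [116, 116, 116, 116]
t=12: [214, 214, 214, 214]
t=13: [118, 118, 118, 118]
t=14: [215, 215, 215, 215]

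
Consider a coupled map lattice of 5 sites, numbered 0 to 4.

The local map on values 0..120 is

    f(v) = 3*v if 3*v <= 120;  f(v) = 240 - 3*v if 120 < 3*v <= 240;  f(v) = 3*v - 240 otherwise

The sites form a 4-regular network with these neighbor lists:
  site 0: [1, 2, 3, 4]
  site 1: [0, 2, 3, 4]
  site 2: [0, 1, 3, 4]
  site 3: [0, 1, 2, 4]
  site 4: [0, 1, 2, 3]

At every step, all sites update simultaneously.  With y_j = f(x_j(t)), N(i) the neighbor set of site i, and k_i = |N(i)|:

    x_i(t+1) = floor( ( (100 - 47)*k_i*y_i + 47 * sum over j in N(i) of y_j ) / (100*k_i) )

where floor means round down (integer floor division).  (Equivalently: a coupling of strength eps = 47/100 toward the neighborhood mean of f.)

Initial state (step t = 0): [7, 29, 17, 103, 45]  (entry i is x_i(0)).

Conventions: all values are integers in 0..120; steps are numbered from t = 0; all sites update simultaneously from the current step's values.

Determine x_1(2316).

Simulating step by step:
t=0: [7, 29, 17, 103, 45]
t=1: [47, 75, 60, 67, 82]
t=2: [66, 31, 50, 41, 28]
t=3: [67, 88, 87, 98, 84]
t=4: [33, 27, 26, 39, 22]
t=5: [92, 85, 83, 100, 79]
t=6: [29, 20, 18, 39, 15]
t=7: [78, 67, 64, 90, 61]
t=8: [23, 37, 40, 33, 44]
t=9: [88, 105, 109, 100, 104]
t=10: [47, 68, 73, 62, 67]
t=11: [70, 44, 37, 51, 45]
t=12: [64, 96, 97, 87, 95]
t=13: [44, 44, 46, 33, 43]
t=14: [106, 106, 104, 102, 107]
t=15: [76, 76, 73, 71, 77]
t=16: [14, 14, 18, 20, 13]
t=17: [45, 45, 50, 52, 43]
t=18: [101, 101, 95, 92, 103]
t=19: [58, 58, 50, 47, 60]
t=20: [71, 71, 81, 85, 69]
t=21: [23, 23, 13, 18, 25]
t=22: [64, 64, 52, 58, 66]
t=23: [53, 53, 68, 61, 51]
t=24: [73, 73, 55, 63, 76]
t=25: [29, 29, 52, 42, 26]
t=26: [88, 88, 87, 99, 85]
t=27: [26, 26, 25, 40, 22]
t=28: [81, 81, 79, 98, 76]
t=29: [10, 10, 10, 31, 13]
t=30: [38, 38, 38, 64, 42]
t=31: [106, 106, 106, 79, 106]
t=32: [69, 69, 69, 38, 69]
t=33: [42, 42, 42, 75, 42]
t=34: [102, 102, 102, 61, 102]
t=35: [64, 64, 64, 61, 64]
t=36: [49, 49, 49, 52, 49]
t=37: [91, 91, 91, 88, 91]
t=38: [31, 31, 31, 28, 31]
t=39: [91, 91, 91, 88, 91]

Answer: x_1(2316) = 31
Key observation: The state at step 37, [91, 91, 91, 88, 91], reappears at step 39: the system is in a cycle of period 2 from step 37 on.  Therefore the state at step 2316 equals the state at step 37 + ((2316 - 37) mod 2) = 38, which is [31, 31, 31, 28, 31].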